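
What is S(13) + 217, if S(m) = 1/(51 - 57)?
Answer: 1301/6 ≈ 216.83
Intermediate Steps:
S(m) = -1/6 (S(m) = 1/(-6) = -1/6)
S(13) + 217 = -1/6 + 217 = 1301/6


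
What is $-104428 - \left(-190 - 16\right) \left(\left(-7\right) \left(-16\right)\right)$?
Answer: $-81356$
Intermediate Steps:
$-104428 - \left(-190 - 16\right) \left(\left(-7\right) \left(-16\right)\right) = -104428 - \left(-190 - 16\right) 112 = -104428 - \left(-206\right) 112 = -104428 - -23072 = -104428 + 23072 = -81356$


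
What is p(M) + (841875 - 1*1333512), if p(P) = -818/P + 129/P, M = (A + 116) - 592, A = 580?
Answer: -3933149/8 ≈ -4.9164e+5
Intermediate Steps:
M = 104 (M = (580 + 116) - 592 = 696 - 592 = 104)
p(P) = -689/P
p(M) + (841875 - 1*1333512) = -689/104 + (841875 - 1*1333512) = -689*1/104 + (841875 - 1333512) = -53/8 - 491637 = -3933149/8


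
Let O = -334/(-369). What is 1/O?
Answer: 369/334 ≈ 1.1048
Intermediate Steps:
O = 334/369 (O = -334*(-1/369) = 334/369 ≈ 0.90515)
1/O = 1/(334/369) = 369/334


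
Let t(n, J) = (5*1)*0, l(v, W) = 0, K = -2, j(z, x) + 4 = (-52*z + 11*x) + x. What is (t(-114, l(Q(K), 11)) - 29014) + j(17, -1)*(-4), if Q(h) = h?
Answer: -25414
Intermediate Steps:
j(z, x) = -4 - 52*z + 12*x (j(z, x) = -4 + ((-52*z + 11*x) + x) = -4 + (-52*z + 12*x) = -4 - 52*z + 12*x)
t(n, J) = 0 (t(n, J) = 5*0 = 0)
(t(-114, l(Q(K), 11)) - 29014) + j(17, -1)*(-4) = (0 - 29014) + (-4 - 52*17 + 12*(-1))*(-4) = -29014 + (-4 - 884 - 12)*(-4) = -29014 - 900*(-4) = -29014 + 3600 = -25414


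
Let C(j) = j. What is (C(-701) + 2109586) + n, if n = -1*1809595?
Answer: 299290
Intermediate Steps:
n = -1809595
(C(-701) + 2109586) + n = (-701 + 2109586) - 1809595 = 2108885 - 1809595 = 299290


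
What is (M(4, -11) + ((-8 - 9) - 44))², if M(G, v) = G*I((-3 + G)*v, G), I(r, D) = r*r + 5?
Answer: 196249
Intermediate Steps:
I(r, D) = 5 + r² (I(r, D) = r² + 5 = 5 + r²)
M(G, v) = G*(5 + v²*(-3 + G)²) (M(G, v) = G*(5 + ((-3 + G)*v)²) = G*(5 + (v*(-3 + G))²) = G*(5 + v²*(-3 + G)²))
(M(4, -11) + ((-8 - 9) - 44))² = (4*(5 + (-11)²*(-3 + 4)²) + ((-8 - 9) - 44))² = (4*(5 + 121*1²) + (-17 - 44))² = (4*(5 + 121*1) - 61)² = (4*(5 + 121) - 61)² = (4*126 - 61)² = (504 - 61)² = 443² = 196249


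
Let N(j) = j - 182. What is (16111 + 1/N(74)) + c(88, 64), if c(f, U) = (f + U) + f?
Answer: 1765907/108 ≈ 16351.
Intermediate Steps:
N(j) = -182 + j
c(f, U) = U + 2*f (c(f, U) = (U + f) + f = U + 2*f)
(16111 + 1/N(74)) + c(88, 64) = (16111 + 1/(-182 + 74)) + (64 + 2*88) = (16111 + 1/(-108)) + (64 + 176) = (16111 - 1/108) + 240 = 1739987/108 + 240 = 1765907/108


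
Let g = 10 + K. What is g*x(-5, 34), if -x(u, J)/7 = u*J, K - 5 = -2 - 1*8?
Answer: 5950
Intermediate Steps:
K = -5 (K = 5 + (-2 - 1*8) = 5 + (-2 - 8) = 5 - 10 = -5)
x(u, J) = -7*J*u (x(u, J) = -7*u*J = -7*J*u)
g = 5 (g = 10 - 5 = 5)
g*x(-5, 34) = 5*(-7*34*(-5)) = 5*1190 = 5950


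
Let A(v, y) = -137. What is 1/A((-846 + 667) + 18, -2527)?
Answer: -1/137 ≈ -0.0072993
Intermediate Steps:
1/A((-846 + 667) + 18, -2527) = 1/(-137) = -1/137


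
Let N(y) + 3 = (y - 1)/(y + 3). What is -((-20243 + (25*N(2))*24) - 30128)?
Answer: 52051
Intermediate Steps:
N(y) = -3 + (-1 + y)/(3 + y) (N(y) = -3 + (y - 1)/(y + 3) = -3 + (-1 + y)/(3 + y))
-((-20243 + (25*N(2))*24) - 30128) = -((-20243 + (25*(2*(-5 - 1*2)/(3 + 2)))*24) - 30128) = -((-20243 + (25*(2*(-5 - 2)/5))*24) - 30128) = -((-20243 + (25*(2*(⅕)*(-7)))*24) - 30128) = -((-20243 + (25*(-14/5))*24) - 30128) = -((-20243 - 70*24) - 30128) = -((-20243 - 1680) - 30128) = -(-21923 - 30128) = -1*(-52051) = 52051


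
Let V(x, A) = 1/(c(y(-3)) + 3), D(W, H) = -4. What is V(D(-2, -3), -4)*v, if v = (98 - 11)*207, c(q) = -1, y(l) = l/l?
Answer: 18009/2 ≈ 9004.5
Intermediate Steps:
y(l) = 1
v = 18009 (v = 87*207 = 18009)
V(x, A) = 1/2 (V(x, A) = 1/(-1 + 3) = 1/2)
V(D(-2, -3), -4)*v = (1/2)*18009 = 18009/2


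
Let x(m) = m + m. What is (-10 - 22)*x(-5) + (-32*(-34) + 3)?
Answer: 1411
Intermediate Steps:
x(m) = 2*m
(-10 - 22)*x(-5) + (-32*(-34) + 3) = (-10 - 22)*(2*(-5)) + (-32*(-34) + 3) = -32*(-10) + (1088 + 3) = 320 + 1091 = 1411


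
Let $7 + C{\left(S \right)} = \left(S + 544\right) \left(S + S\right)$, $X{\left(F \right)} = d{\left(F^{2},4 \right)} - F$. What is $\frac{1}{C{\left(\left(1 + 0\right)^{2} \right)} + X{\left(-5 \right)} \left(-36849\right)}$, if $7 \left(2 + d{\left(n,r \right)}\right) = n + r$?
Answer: $- \frac{7}{1834869} \approx -3.815 \cdot 10^{-6}$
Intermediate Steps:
$d{\left(n,r \right)} = -2 + \frac{n}{7} + \frac{r}{7}$ ($d{\left(n,r \right)} = -2 + \frac{n + r}{7} = -2 + \left(\frac{n}{7} + \frac{r}{7}\right) = -2 + \frac{n}{7} + \frac{r}{7}$)
$X{\left(F \right)} = - \frac{10}{7} - F + \frac{F^{2}}{7}$ ($X{\left(F \right)} = \left(-2 + \frac{F^{2}}{7} + \frac{1}{7} \cdot 4\right) - F = \left(-2 + \frac{F^{2}}{7} + \frac{4}{7}\right) - F = \left(- \frac{10}{7} + \frac{F^{2}}{7}\right) - F = - \frac{10}{7} - F + \frac{F^{2}}{7}$)
$C{\left(S \right)} = -7 + 2 S \left(544 + S\right)$ ($C{\left(S \right)} = -7 + \left(S + 544\right) \left(S + S\right) = -7 + \left(544 + S\right) 2 S = -7 + 2 S \left(544 + S\right)$)
$\frac{1}{C{\left(\left(1 + 0\right)^{2} \right)} + X{\left(-5 \right)} \left(-36849\right)} = \frac{1}{\left(-7 + 2 \left(\left(1 + 0\right)^{2}\right)^{2} + 1088 \left(1 + 0\right)^{2}\right) + \left(- \frac{10}{7} - -5 + \frac{\left(-5\right)^{2}}{7}\right) \left(-36849\right)} = \frac{1}{\left(-7 + 2 \left(1^{2}\right)^{2} + 1088 \cdot 1^{2}\right) + \left(- \frac{10}{7} + 5 + \frac{1}{7} \cdot 25\right) \left(-36849\right)} = \frac{1}{\left(-7 + 2 \cdot 1^{2} + 1088 \cdot 1\right) + \left(- \frac{10}{7} + 5 + \frac{25}{7}\right) \left(-36849\right)} = \frac{1}{\left(-7 + 2 \cdot 1 + 1088\right) + \frac{50}{7} \left(-36849\right)} = \frac{1}{\left(-7 + 2 + 1088\right) - \frac{1842450}{7}} = \frac{1}{1083 - \frac{1842450}{7}} = \frac{1}{- \frac{1834869}{7}} = - \frac{7}{1834869}$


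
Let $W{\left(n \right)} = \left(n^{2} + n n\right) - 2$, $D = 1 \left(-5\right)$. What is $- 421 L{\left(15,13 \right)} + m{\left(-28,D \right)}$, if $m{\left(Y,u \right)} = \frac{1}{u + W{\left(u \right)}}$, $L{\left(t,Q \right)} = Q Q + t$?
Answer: $- \frac{3330951}{43} \approx -77464.0$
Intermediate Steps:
$L{\left(t,Q \right)} = t + Q^{2}$ ($L{\left(t,Q \right)} = Q^{2} + t = t + Q^{2}$)
$D = -5$
$W{\left(n \right)} = -2 + 2 n^{2}$ ($W{\left(n \right)} = \left(n^{2} + n^{2}\right) - 2 = 2 n^{2} - 2 = -2 + 2 n^{2}$)
$m{\left(Y,u \right)} = \frac{1}{-2 + u + 2 u^{2}}$ ($m{\left(Y,u \right)} = \frac{1}{u + \left(-2 + 2 u^{2}\right)} = \frac{1}{-2 + u + 2 u^{2}}$)
$- 421 L{\left(15,13 \right)} + m{\left(-28,D \right)} = - 421 \left(15 + 13^{2}\right) + \frac{1}{-2 - 5 + 2 \left(-5\right)^{2}} = - 421 \left(15 + 169\right) + \frac{1}{-2 - 5 + 2 \cdot 25} = \left(-421\right) 184 + \frac{1}{-2 - 5 + 50} = -77464 + \frac{1}{43} = - \frac{3330951}{43}$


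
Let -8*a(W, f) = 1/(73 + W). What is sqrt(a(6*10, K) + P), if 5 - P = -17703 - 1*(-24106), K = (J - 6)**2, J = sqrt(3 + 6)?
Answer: I*sqrt(1810787818)/532 ≈ 79.988*I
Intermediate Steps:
J = 3 (J = sqrt(9) = 3)
K = 9 (K = (3 - 6)**2 = (-3)**2 = 9)
P = -6398 (P = 5 - (-17703 - 1*(-24106)) = 5 - (-17703 + 24106) = 5 - 1*6403 = 5 - 6403 = -6398)
a(W, f) = -1/(8*(73 + W))
sqrt(a(6*10, K) + P) = sqrt(-1/(584 + 8*(6*10)) - 6398) = sqrt(-1/(584 + 8*60) - 6398) = sqrt(-1/(584 + 480) - 6398) = sqrt(-1/1064 - 6398) = sqrt(-6807473/1064) = I*sqrt(1810787818)/532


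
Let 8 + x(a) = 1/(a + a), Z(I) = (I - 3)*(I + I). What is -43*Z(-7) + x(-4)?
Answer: -48225/8 ≈ -6028.1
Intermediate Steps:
Z(I) = 2*I*(-3 + I) (Z(I) = (-3 + I)*(2*I) = 2*I*(-3 + I))
x(a) = -8 + 1/(2*a) (x(a) = -8 + 1/(a + a) = -8 + 1/(2*a))
-43*Z(-7) + x(-4) = -86*(-7)*(-3 - 7) + (-8 + (½)/(-4)) = -86*(-7)*(-10) + (-8 + (½)*(-¼)) = -43*140 + (-8 - ⅛) = -6020 - 65/8 = -48225/8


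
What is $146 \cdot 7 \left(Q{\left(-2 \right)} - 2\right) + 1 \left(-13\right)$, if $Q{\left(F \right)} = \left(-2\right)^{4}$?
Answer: $14295$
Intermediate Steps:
$Q{\left(F \right)} = 16$
$146 \cdot 7 \left(Q{\left(-2 \right)} - 2\right) + 1 \left(-13\right) = 146 \cdot 7 \left(16 - 2\right) + 1 \left(-13\right) = 146 \cdot 7 \cdot 14 - 13 = 146 \cdot 98 - 13 = 14308 - 13 = 14295$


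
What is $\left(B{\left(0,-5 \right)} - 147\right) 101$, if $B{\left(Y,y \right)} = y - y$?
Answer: $-14847$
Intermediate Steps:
$B{\left(Y,y \right)} = 0$
$\left(B{\left(0,-5 \right)} - 147\right) 101 = \left(0 - 147\right) 101 = \left(-147\right) 101 = -14847$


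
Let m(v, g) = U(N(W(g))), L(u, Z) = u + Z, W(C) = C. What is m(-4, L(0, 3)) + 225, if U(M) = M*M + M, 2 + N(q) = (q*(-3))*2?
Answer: 605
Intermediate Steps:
L(u, Z) = Z + u
N(q) = -2 - 6*q (N(q) = -2 + (q*(-3))*2 = -2 - 3*q*2 = -2 - 6*q)
U(M) = M + M**2 (U(M) = M**2 + M = M + M**2)
m(v, g) = (-1 - 6*g)*(-2 - 6*g) (m(v, g) = (-2 - 6*g)*(1 + (-2 - 6*g)) = (-2 - 6*g)*(-1 - 6*g) = (-1 - 6*g)*(-2 - 6*g))
m(-4, L(0, 3)) + 225 = (2 + 18*(3 + 0) + 36*(3 + 0)**2) + 225 = (2 + 18*3 + 36*3**2) + 225 = (2 + 54 + 36*9) + 225 = (2 + 54 + 324) + 225 = 380 + 225 = 605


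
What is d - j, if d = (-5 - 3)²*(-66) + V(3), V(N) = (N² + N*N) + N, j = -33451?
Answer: 29248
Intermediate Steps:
V(N) = N + 2*N² (V(N) = (N² + N²) + N = 2*N² + N = N + 2*N²)
d = -4203 (d = (-5 - 3)²*(-66) + 3*(1 + 2*3) = (-8)²*(-66) + 3*(1 + 6) = 64*(-66) + 3*7 = -4224 + 21 = -4203)
d - j = -4203 - 1*(-33451) = -4203 + 33451 = 29248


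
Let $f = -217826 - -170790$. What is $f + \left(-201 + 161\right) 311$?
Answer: $-59476$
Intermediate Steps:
$f = -47036$ ($f = -217826 + 170790 = -47036$)
$f + \left(-201 + 161\right) 311 = -47036 + \left(-201 + 161\right) 311 = -47036 - 12440 = -59476$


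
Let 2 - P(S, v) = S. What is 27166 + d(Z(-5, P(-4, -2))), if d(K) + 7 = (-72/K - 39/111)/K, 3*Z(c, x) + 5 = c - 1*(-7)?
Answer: 1002232/37 ≈ 27087.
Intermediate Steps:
P(S, v) = 2 - S
Z(c, x) = 2/3 + c/3 (Z(c, x) = -5/3 + (c - 1*(-7))/3 = -5/3 + (c + 7)/3 = -5/3 + (7 + c)/3 = -5/3 + (7/3 + c/3) = 2/3 + c/3)
d(K) = -7 + (-13/37 - 72/K)/K (d(K) = -7 + (-72/K - 39/111)/K = -7 + (-72/K - 39*1/111)/K = -7 + (-72/K - 13/37)/K = -7 + (-13/37 - 72/K)/K)
27166 + d(Z(-5, P(-4, -2))) = 27166 + (-7 - 72/(2/3 + (1/3)*(-5))**2 - 13/(37*(2/3 + (1/3)*(-5)))) = 27166 + (-7 - 72/(2/3 - 5/3)**2 - 13/(37*(2/3 - 5/3))) = 27166 + (-7 - 72/(-1)**2 - 13/37/(-1)) = 27166 + (-7 - 72*1 - 13/37*(-1)) = 27166 + (-7 - 72 + 13/37) = 27166 - 2910/37 = 1002232/37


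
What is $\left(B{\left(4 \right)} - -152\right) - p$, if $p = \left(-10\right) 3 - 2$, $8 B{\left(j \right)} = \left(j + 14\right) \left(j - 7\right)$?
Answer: $\frac{709}{4} \approx 177.25$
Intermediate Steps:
$B{\left(j \right)} = \frac{\left(-7 + j\right) \left(14 + j\right)}{8}$ ($B{\left(j \right)} = \frac{\left(j + 14\right) \left(j - 7\right)}{8} = \frac{\left(14 + j\right) \left(-7 + j\right)}{8} = \frac{\left(-7 + j\right) \left(14 + j\right)}{8}$)
$p = -32$ ($p = -30 - 2 = -32$)
$\left(B{\left(4 \right)} - -152\right) - p = \left(\left(- \frac{49}{4} + \frac{4^{2}}{8} + \frac{7}{8} \cdot 4\right) - -152\right) - -32 = \left(\left(- \frac{49}{4} + \frac{1}{8} \cdot 16 + \frac{7}{2}\right) + 152\right) + 32 = \left(\left(- \frac{49}{4} + 2 + \frac{7}{2}\right) + 152\right) + 32 = \left(- \frac{27}{4} + 152\right) + 32 = \frac{581}{4} + 32 = \frac{709}{4}$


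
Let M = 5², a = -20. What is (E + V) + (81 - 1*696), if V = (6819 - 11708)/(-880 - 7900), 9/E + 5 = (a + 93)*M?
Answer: -49092385/79898 ≈ -614.44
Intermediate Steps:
M = 25
E = 9/1820 (E = 9/(-5 + (-20 + 93)*25) = 9/(-5 + 73*25) = 9/(-5 + 1825) = 9/1820 ≈ 0.0049451)
V = 4889/8780 (V = -4889/(-8780) = -4889*(-1/8780) = 4889/8780 ≈ 0.55683)
(E + V) + (81 - 1*696) = (9/1820 + 4889/8780) + (81 - 1*696) = 44885/79898 + (81 - 696) = 44885/79898 - 615 = -49092385/79898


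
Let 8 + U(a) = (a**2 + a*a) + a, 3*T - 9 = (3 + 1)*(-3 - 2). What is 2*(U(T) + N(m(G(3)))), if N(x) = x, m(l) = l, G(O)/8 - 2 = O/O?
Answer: 706/9 ≈ 78.444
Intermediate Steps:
G(O) = 24 (G(O) = 16 + 8*(O/O) = 16 + 8*1 = 16 + 8 = 24)
T = -11/3 (T = 3 + ((3 + 1)*(-3 - 2))/3 = 3 + (4*(-5))/3 = 3 + (1/3)*(-20) = 3 - 20/3 = -11/3 ≈ -3.6667)
U(a) = -8 + a + 2*a**2 (U(a) = -8 + ((a**2 + a*a) + a) = -8 + ((a**2 + a**2) + a) = -8 + (2*a**2 + a) = -8 + (a + 2*a**2) = -8 + a + 2*a**2)
2*(U(T) + N(m(G(3)))) = 2*((-8 - 11/3 + 2*(-11/3)**2) + 24) = 2*((-8 - 11/3 + 2*(121/9)) + 24) = 2*((-8 - 11/3 + 242/9) + 24) = 2*(137/9 + 24) = 2*(353/9) = 706/9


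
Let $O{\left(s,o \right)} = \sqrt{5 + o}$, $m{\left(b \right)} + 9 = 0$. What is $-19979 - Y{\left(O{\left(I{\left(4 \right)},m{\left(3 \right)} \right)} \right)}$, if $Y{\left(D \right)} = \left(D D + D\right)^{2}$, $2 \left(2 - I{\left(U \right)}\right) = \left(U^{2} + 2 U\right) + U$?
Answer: $-19991 + 16 i \approx -19991.0 + 16.0 i$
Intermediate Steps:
$m{\left(b \right)} = -9$ ($m{\left(b \right)} = -9 + 0 = -9$)
$I{\left(U \right)} = 2 - \frac{3 U}{2} - \frac{U^{2}}{2}$ ($I{\left(U \right)} = 2 - \frac{\left(U^{2} + 2 U\right) + U}{2} = 2 - \frac{U^{2} + 3 U}{2} = 2 - \left(\frac{U^{2}}{2} + \frac{3 U}{2}\right) = 2 - \frac{3 U}{2} - \frac{U^{2}}{2}$)
$Y{\left(D \right)} = \left(D + D^{2}\right)^{2}$ ($Y{\left(D \right)} = \left(D^{2} + D\right)^{2} = \left(D + D^{2}\right)^{2}$)
$-19979 - Y{\left(O{\left(I{\left(4 \right)},m{\left(3 \right)} \right)} \right)} = -19979 - \left(\sqrt{5 - 9}\right)^{2} \left(1 + \sqrt{5 - 9}\right)^{2} = -19979 - \left(\sqrt{-4}\right)^{2} \left(1 + \sqrt{-4}\right)^{2} = -19979 - \left(2 i\right)^{2} \left(1 + 2 i\right)^{2} = -19979 - - 4 \left(1 + 2 i\right)^{2} = -19979 + 4 \left(1 + 2 i\right)^{2}$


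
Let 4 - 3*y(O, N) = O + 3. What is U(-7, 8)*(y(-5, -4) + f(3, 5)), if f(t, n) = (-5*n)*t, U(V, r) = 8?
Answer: -584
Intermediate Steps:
y(O, N) = 1/3 - O/3 (y(O, N) = 4/3 - (O + 3)/3 = 4/3 - (3 + O)/3 = 4/3 + (-1 - O/3) = 1/3 - O/3)
f(t, n) = -5*n*t
U(-7, 8)*(y(-5, -4) + f(3, 5)) = 8*((1/3 - 1/3*(-5)) - 5*5*3) = 8*((1/3 + 5/3) - 75) = 8*(2 - 75) = 8*(-73) = -584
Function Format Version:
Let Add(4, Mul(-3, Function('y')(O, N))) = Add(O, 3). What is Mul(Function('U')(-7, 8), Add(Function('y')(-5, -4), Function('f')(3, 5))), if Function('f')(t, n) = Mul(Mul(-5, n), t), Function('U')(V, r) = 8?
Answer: -584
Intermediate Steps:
Function('y')(O, N) = Add(Rational(1, 3), Mul(Rational(-1, 3), O)) (Function('y')(O, N) = Add(Rational(4, 3), Mul(Rational(-1, 3), Add(O, 3))) = Add(Rational(4, 3), Mul(Rational(-1, 3), Add(3, O))) = Add(Rational(4, 3), Add(-1, Mul(Rational(-1, 3), O))) = Add(Rational(1, 3), Mul(Rational(-1, 3), O)))
Function('f')(t, n) = Mul(-5, n, t)
Mul(Function('U')(-7, 8), Add(Function('y')(-5, -4), Function('f')(3, 5))) = Mul(8, Add(Add(Rational(1, 3), Mul(Rational(-1, 3), -5)), Mul(-5, 5, 3))) = Mul(8, Add(Add(Rational(1, 3), Rational(5, 3)), -75)) = Mul(8, Add(2, -75)) = Mul(8, -73) = -584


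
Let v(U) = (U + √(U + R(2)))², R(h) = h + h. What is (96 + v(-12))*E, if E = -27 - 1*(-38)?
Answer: 2552 - 528*I*√2 ≈ 2552.0 - 746.71*I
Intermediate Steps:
R(h) = 2*h
E = 11 (E = -27 + 38 = 11)
v(U) = (U + √(4 + U))² (v(U) = (U + √(U + 2*2))² = (U + √(U + 4))² = (U + √(4 + U))²)
(96 + v(-12))*E = (96 + (-12 + √(4 - 12))²)*11 = (96 + (-12 + √(-8))²)*11 = (96 + (-12 + 2*I*√2)²)*11 = 1056 + 11*(-12 + 2*I*√2)²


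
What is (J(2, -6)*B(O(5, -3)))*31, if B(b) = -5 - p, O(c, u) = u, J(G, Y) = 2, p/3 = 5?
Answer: -1240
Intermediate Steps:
p = 15 (p = 3*5 = 15)
B(b) = -20 (B(b) = -5 - 1*15 = -5 - 15 = -20)
(J(2, -6)*B(O(5, -3)))*31 = (2*(-20))*31 = -40*31 = -1240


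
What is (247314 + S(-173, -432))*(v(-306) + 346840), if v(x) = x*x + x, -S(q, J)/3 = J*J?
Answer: -137578654860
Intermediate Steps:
S(q, J) = -3*J² (S(q, J) = -3*J*J = -3*J²)
v(x) = x + x² (v(x) = x² + x = x + x²)
(247314 + S(-173, -432))*(v(-306) + 346840) = (247314 - 3*(-432)²)*(-306*(1 - 306) + 346840) = (247314 - 3*186624)*(-306*(-305) + 346840) = (247314 - 559872)*(93330 + 346840) = -312558*440170 = -137578654860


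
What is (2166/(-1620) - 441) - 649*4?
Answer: -820351/270 ≈ -3038.3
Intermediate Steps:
(2166/(-1620) - 441) - 649*4 = (2166*(-1/1620) - 441) - 2596 = (-361/270 - 441) - 2596 = -119431/270 - 2596 = -820351/270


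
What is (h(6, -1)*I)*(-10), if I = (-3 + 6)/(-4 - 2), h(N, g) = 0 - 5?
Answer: -25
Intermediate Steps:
h(N, g) = -5
I = -½ (I = 3/(-6) = 3*(-⅙) = -½ ≈ -0.50000)
(h(6, -1)*I)*(-10) = -5*(-½)*(-10) = (5/2)*(-10) = -25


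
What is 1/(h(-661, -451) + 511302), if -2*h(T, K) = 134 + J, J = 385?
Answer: 2/1022085 ≈ 1.9568e-6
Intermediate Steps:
h(T, K) = -519/2 (h(T, K) = -(134 + 385)/2 = -½*519 = -519/2)
1/(h(-661, -451) + 511302) = 1/(-519/2 + 511302) = 1/(1022085/2) = 2/1022085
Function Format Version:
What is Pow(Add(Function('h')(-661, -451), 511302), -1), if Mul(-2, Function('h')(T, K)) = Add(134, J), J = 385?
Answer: Rational(2, 1022085) ≈ 1.9568e-6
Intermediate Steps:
Function('h')(T, K) = Rational(-519, 2) (Function('h')(T, K) = Mul(Rational(-1, 2), Add(134, 385)) = Mul(Rational(-1, 2), 519) = Rational(-519, 2))
Pow(Add(Function('h')(-661, -451), 511302), -1) = Pow(Add(Rational(-519, 2), 511302), -1) = Pow(Rational(1022085, 2), -1) = Rational(2, 1022085)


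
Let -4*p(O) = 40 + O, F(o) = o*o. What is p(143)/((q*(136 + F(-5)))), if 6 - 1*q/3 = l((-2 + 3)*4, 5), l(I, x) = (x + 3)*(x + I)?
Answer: 61/42504 ≈ 0.0014352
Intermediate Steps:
l(I, x) = (3 + x)*(I + x)
F(o) = o**2
q = -198 (q = 18 - 3*(5**2 + 3*((-2 + 3)*4) + 3*5 + ((-2 + 3)*4)*5) = 18 - 3*(25 + 3*(1*4) + 15 + (1*4)*5) = 18 - 3*(25 + 3*4 + 15 + 4*5) = 18 - 3*(25 + 12 + 15 + 20) = 18 - 3*72 = 18 - 216 = -198)
p(O) = -10 - O/4 (p(O) = -(40 + O)/4 = -10 - O/4)
p(143)/((q*(136 + F(-5)))) = (-10 - 1/4*143)/((-198*(136 + (-5)**2))) = (-10 - 143/4)/((-198*(136 + 25))) = -183/(4*((-198*161))) = -183/4/(-31878) = -183/4*(-1/31878) = 61/42504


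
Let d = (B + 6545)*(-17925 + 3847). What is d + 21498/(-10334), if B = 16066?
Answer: -1644747349635/5167 ≈ -3.1832e+8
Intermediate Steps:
d = -318317658 (d = (16066 + 6545)*(-17925 + 3847) = 22611*(-14078) = -318317658)
d + 21498/(-10334) = -318317658 + 21498/(-10334) = -318317658 + 21498*(-1/10334) = -318317658 - 10749/5167 = -1644747349635/5167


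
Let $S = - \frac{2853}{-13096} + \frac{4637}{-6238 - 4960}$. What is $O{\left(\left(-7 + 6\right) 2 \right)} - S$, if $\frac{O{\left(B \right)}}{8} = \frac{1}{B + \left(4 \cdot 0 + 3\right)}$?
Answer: $\frac{600985161}{73324504} \approx 8.1962$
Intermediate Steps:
$O{\left(B \right)} = \frac{8}{3 + B}$ ($O{\left(B \right)} = \frac{8}{B + \left(4 \cdot 0 + 3\right)} = \frac{8}{B + \left(0 + 3\right)} = \frac{8}{B + 3} = \frac{8}{3 + B}$)
$S = - \frac{14389129}{73324504}$ ($S = \left(-2853\right) \left(- \frac{1}{13096}\right) + \frac{4637}{-11198} = \frac{2853}{13096} + 4637 \left(- \frac{1}{11198}\right) = \frac{2853}{13096} - \frac{4637}{11198} = - \frac{14389129}{73324504} \approx -0.19624$)
$O{\left(\left(-7 + 6\right) 2 \right)} - S = \frac{8}{3 + \left(-7 + 6\right) 2} - - \frac{14389129}{73324504} = \frac{8}{3 - 2} + \frac{14389129}{73324504} = \frac{8}{1} + \frac{14389129}{73324504} = 8 \cdot 1 + \frac{14389129}{73324504} = 8 + \frac{14389129}{73324504} = \frac{600985161}{73324504}$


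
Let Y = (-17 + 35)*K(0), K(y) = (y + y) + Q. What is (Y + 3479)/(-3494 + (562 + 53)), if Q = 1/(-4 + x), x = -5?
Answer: -3477/2879 ≈ -1.2077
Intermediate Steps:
Q = -⅑ (Q = 1/(-4 - 5) = 1/(-9) = -⅑ ≈ -0.11111)
K(y) = -⅑ + 2*y (K(y) = (y + y) - ⅑ = 2*y - ⅑ = -⅑ + 2*y)
Y = -2 (Y = (-17 + 35)*(-⅑ + 2*0) = 18*(-⅑ + 0) = 18*(-⅑) = -2)
(Y + 3479)/(-3494 + (562 + 53)) = (-2 + 3479)/(-3494 + (562 + 53)) = 3477/(-3494 + 615) = 3477/(-2879) = 3477*(-1/2879) = -3477/2879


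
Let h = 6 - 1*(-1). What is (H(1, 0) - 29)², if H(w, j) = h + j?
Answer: 484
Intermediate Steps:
h = 7 (h = 6 + 1 = 7)
H(w, j) = 7 + j
(H(1, 0) - 29)² = ((7 + 0) - 29)² = (7 - 29)² = (-22)² = 484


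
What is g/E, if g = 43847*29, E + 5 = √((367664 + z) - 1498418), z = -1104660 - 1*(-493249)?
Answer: -1271563/348438 - 1271563*I*√1742165/1742190 ≈ -3.6493 - 963.36*I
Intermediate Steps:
z = -611411 (z = -1104660 + 493249 = -611411)
E = -5 + I*√1742165 (E = -5 + √((367664 - 611411) - 1498418) = -5 + √(-243747 - 1498418) = -5 + √(-1742165) = -5 + I*√1742165 ≈ -5.0 + 1319.9*I)
g = 1271563
g/E = 1271563/(-5 + I*√1742165)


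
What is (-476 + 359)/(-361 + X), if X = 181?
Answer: 13/20 ≈ 0.65000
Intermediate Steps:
(-476 + 359)/(-361 + X) = (-476 + 359)/(-361 + 181) = -117/(-180) = -117*(-1/180) = 13/20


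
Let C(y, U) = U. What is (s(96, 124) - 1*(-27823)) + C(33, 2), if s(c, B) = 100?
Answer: 27925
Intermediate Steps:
(s(96, 124) - 1*(-27823)) + C(33, 2) = (100 - 1*(-27823)) + 2 = (100 + 27823) + 2 = 27923 + 2 = 27925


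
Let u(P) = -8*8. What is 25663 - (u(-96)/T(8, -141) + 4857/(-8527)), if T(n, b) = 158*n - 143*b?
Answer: 4688940764894/182708029 ≈ 25664.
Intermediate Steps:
T(n, b) = -143*b + 158*n
u(P) = -64
25663 - (u(-96)/T(8, -141) + 4857/(-8527)) = 25663 - (-64/(-143*(-141) + 158*8) + 4857/(-8527)) = 25663 - (-64/(20163 + 1264) + 4857*(-1/8527)) = 25663 - (-64/21427 - 4857/8527) = 25663 - 1*(-104616667/182708029) = 25663 + 104616667/182708029 = 4688940764894/182708029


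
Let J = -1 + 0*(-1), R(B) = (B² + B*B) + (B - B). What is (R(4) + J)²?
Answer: 961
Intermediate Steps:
R(B) = 2*B² (R(B) = (B² + B²) + 0 = 2*B² + 0 = 2*B²)
J = -1 (J = -1 + 0 = -1)
(R(4) + J)² = (2*4² - 1)² = (2*16 - 1)² = (32 - 1)² = 31² = 961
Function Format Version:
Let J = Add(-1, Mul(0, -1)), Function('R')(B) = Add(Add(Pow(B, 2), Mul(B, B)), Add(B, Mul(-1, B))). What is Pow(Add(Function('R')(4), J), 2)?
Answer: 961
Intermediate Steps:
Function('R')(B) = Mul(2, Pow(B, 2)) (Function('R')(B) = Add(Add(Pow(B, 2), Pow(B, 2)), 0) = Add(Mul(2, Pow(B, 2)), 0) = Mul(2, Pow(B, 2)))
J = -1 (J = Add(-1, 0) = -1)
Pow(Add(Function('R')(4), J), 2) = Pow(Add(Mul(2, Pow(4, 2)), -1), 2) = Pow(Add(Mul(2, 16), -1), 2) = Pow(Add(32, -1), 2) = Pow(31, 2) = 961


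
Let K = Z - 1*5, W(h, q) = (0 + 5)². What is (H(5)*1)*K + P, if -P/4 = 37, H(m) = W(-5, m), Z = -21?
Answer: -798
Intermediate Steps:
W(h, q) = 25 (W(h, q) = 5² = 25)
H(m) = 25
P = -148 (P = -4*37 = -148)
K = -26 (K = -21 - 1*5 = -21 - 5 = -26)
(H(5)*1)*K + P = (25*1)*(-26) - 148 = 25*(-26) - 148 = -650 - 148 = -798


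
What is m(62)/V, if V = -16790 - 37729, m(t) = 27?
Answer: -9/18173 ≈ -0.00049524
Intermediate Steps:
V = -54519
m(62)/V = 27/(-54519) = 27*(-1/54519) = -9/18173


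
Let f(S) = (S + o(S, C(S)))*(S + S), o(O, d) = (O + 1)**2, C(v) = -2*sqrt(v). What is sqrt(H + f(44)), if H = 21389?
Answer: sqrt(203461) ≈ 451.07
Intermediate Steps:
o(O, d) = (1 + O)**2
f(S) = 2*S*(S + (1 + S)**2) (f(S) = (S + (1 + S)**2)*(S + S) = (S + (1 + S)**2)*(2*S) = 2*S*(S + (1 + S)**2))
sqrt(H + f(44)) = sqrt(21389 + 2*44*(44 + (1 + 44)**2)) = sqrt(21389 + 2*44*(44 + 45**2)) = sqrt(21389 + 2*44*(44 + 2025)) = sqrt(21389 + 2*44*2069) = sqrt(21389 + 182072) = sqrt(203461)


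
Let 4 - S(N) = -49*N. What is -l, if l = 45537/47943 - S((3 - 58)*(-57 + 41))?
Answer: 689149465/15981 ≈ 43123.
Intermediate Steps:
S(N) = 4 + 49*N (S(N) = 4 - (-49)*N = 4 + 49*N)
l = -689149465/15981 (l = 45537/47943 - (4 + 49*((3 - 58)*(-57 + 41))) = 45537*(1/47943) - (4 + 49*(-55*(-16))) = 15179/15981 - (4 + 49*880) = 15179/15981 - (4 + 43120) = 15179/15981 - 1*43124 = 15179/15981 - 43124 = -689149465/15981 ≈ -43123.)
-l = -1*(-689149465/15981) = 689149465/15981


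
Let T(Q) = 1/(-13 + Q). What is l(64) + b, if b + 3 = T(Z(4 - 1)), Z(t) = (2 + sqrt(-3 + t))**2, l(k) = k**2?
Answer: 36836/9 ≈ 4092.9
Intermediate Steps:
b = -28/9 (b = -3 + 1/(-13 + (2 + sqrt(-3 + (4 - 1)))**2) = -3 + 1/(-13 + (2 + sqrt(-3 + 3))**2) = -3 + 1/(-13 + (2 + sqrt(0))**2) = -3 + 1/(-13 + (2 + 0)**2) = -3 + 1/(-13 + 2**2) = -3 + 1/(-13 + 4) = -3 + 1/(-9) = -3 - 1/9 = -28/9 ≈ -3.1111)
l(64) + b = 64**2 - 28/9 = 4096 - 28/9 = 36836/9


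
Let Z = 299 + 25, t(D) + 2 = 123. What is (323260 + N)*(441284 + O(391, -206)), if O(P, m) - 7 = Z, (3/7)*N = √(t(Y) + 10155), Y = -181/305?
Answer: 142756464900 + 2060870*√2569 ≈ 1.4286e+11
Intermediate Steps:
Y = -181/305 (Y = -181*1/305 = -181/305 ≈ -0.59344)
t(D) = 121 (t(D) = -2 + 123 = 121)
N = 14*√2569/3 (N = 7*√(121 + 10155)/3 = 7*√10276/3 = 7*(2*√2569)/3 = 14*√2569/3 ≈ 236.53)
Z = 324
O(P, m) = 331 (O(P, m) = 7 + 324 = 331)
(323260 + N)*(441284 + O(391, -206)) = (323260 + 14*√2569/3)*(441284 + 331) = (323260 + 14*√2569/3)*441615 = 142756464900 + 2060870*√2569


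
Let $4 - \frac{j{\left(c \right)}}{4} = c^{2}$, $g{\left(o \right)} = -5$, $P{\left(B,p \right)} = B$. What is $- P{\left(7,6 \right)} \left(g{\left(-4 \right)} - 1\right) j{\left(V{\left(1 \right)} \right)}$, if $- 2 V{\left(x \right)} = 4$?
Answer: $0$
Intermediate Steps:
$V{\left(x \right)} = -2$ ($V{\left(x \right)} = \left(- \frac{1}{2}\right) 4 = -2$)
$j{\left(c \right)} = 16 - 4 c^{2}$
$- P{\left(7,6 \right)} \left(g{\left(-4 \right)} - 1\right) j{\left(V{\left(1 \right)} \right)} = - 7 \left(-5 - 1\right) \left(16 - 4 \left(-2\right)^{2}\right) = - 7 \left(-6\right) \left(16 - 16\right) = - \left(-42\right) \left(16 - 16\right) = - \left(-42\right) 0 = \left(-1\right) 0 = 0$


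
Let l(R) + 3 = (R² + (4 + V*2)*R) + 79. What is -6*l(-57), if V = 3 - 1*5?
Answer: -19950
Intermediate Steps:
V = -2 (V = 3 - 5 = -2)
l(R) = 76 + R² (l(R) = -3 + ((R² + (4 - 2*2)*R) + 79) = -3 + ((R² + (4 - 4)*R) + 79) = -3 + ((R² + 0*R) + 79) = -3 + ((R² + 0) + 79) = -3 + (R² + 79) = -3 + (79 + R²) = 76 + R²)
-6*l(-57) = -6*(76 + (-57)²) = -6*(76 + 3249) = -6*3325 = -19950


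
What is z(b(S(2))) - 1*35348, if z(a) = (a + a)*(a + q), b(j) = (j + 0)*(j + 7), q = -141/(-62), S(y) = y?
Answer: -1073162/31 ≈ -34618.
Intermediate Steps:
q = 141/62 (q = -141*(-1/62) = 141/62 ≈ 2.2742)
b(j) = j*(7 + j)
z(a) = 2*a*(141/62 + a) (z(a) = (a + a)*(a + 141/62) = (2*a)*(141/62 + a) = 2*a*(141/62 + a))
z(b(S(2))) - 1*35348 = (2*(7 + 2))*(141 + 62*(2*(7 + 2)))/31 - 1*35348 = (2*9)*(141 + 62*(2*9))/31 - 35348 = (1/31)*18*(141 + 62*18) - 35348 = (1/31)*18*(141 + 1116) - 35348 = (1/31)*18*1257 - 35348 = 22626/31 - 35348 = -1073162/31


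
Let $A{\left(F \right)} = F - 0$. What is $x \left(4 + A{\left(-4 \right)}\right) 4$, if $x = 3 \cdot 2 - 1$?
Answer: $0$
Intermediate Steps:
$A{\left(F \right)} = F$ ($A{\left(F \right)} = F + 0 = F$)
$x = 5$ ($x = 6 - 1 = 5$)
$x \left(4 + A{\left(-4 \right)}\right) 4 = 5 \left(4 - 4\right) 4 = 5 \cdot 0 \cdot 4 = 5 \cdot 0 = 0$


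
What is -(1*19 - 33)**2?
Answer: -196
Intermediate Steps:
-(1*19 - 33)**2 = -(19 - 33)**2 = -1*(-14)**2 = -1*196 = -196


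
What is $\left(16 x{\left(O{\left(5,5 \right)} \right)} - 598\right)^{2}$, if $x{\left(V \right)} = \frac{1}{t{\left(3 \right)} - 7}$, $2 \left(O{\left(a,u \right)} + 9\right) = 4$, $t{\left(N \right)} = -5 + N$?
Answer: $\frac{29138404}{81} \approx 3.5973 \cdot 10^{5}$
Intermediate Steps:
$O{\left(a,u \right)} = -7$ ($O{\left(a,u \right)} = -9 + \frac{1}{2} \cdot 4 = -9 + 2 = -7$)
$x{\left(V \right)} = - \frac{1}{9}$ ($x{\left(V \right)} = \frac{1}{\left(-5 + 3\right) - 7} = \frac{1}{-2 - 7} = \frac{1}{-9} = - \frac{1}{9}$)
$\left(16 x{\left(O{\left(5,5 \right)} \right)} - 598\right)^{2} = \left(16 \left(- \frac{1}{9}\right) - 598\right)^{2} = \left(- \frac{16}{9} - 598\right)^{2} = \left(- \frac{5398}{9}\right)^{2} = \frac{29138404}{81}$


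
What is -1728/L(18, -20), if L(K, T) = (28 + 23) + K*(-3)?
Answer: 576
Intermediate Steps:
L(K, T) = 51 - 3*K
-1728/L(18, -20) = -1728/(51 - 3*18) = -1728/(51 - 54) = -1728/(-3) = -1728*(-1/3) = 576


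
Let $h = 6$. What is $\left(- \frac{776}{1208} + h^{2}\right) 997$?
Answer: $\frac{5322983}{151} \approx 35252.0$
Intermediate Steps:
$\left(- \frac{776}{1208} + h^{2}\right) 997 = \left(- \frac{776}{1208} + 6^{2}\right) 997 = \left(\left(-776\right) \frac{1}{1208} + 36\right) 997 = \left(- \frac{97}{151} + 36\right) 997 = \frac{5339}{151} \cdot 997 = \frac{5322983}{151}$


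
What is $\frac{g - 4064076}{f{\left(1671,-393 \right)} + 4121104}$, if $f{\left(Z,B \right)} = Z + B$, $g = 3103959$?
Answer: $- \frac{960117}{4122382} \approx -0.2329$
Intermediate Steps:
$f{\left(Z,B \right)} = B + Z$
$\frac{g - 4064076}{f{\left(1671,-393 \right)} + 4121104} = \frac{3103959 - 4064076}{\left(-393 + 1671\right) + 4121104} = - \frac{960117}{1278 + 4121104} = - \frac{960117}{4122382}$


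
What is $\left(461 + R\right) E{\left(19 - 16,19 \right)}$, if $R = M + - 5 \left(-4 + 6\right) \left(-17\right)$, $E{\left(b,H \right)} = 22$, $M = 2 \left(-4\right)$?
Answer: $13706$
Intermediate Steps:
$M = -8$
$R = 162$ ($R = -8 + - 5 \left(-4 + 6\right) \left(-17\right) = -8 + \left(-5\right) 2 \left(-17\right) = -8 - -170 = -8 + 170 = 162$)
$\left(461 + R\right) E{\left(19 - 16,19 \right)} = \left(461 + 162\right) 22 = 623 \cdot 22 = 13706$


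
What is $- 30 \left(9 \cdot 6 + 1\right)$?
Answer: $-1650$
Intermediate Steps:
$- 30 \left(9 \cdot 6 + 1\right) = - 30 \left(54 + 1\right) = \left(-30\right) 55 = -1650$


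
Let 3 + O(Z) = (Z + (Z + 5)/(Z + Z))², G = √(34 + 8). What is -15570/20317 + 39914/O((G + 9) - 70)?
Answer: 50527231086473449102/4805473557869455647 + 29052928656864*√42/78841586813497 ≈ 12.903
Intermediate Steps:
G = √42 ≈ 6.4807
O(Z) = -3 + (Z + (5 + Z)/(2*Z))² (O(Z) = -3 + (Z + (Z + 5)/(Z + Z))² = -3 + (Z + (5 + Z)/((2*Z)))² = -3 + (Z + (5 + Z)*(1/(2*Z)))² = -3 + (Z + (5 + Z)/(2*Z))²)
-15570/20317 + 39914/O((G + 9) - 70) = -15570/20317 + 39914/(-3 + (5 + ((√42 + 9) - 70) + 2*((√42 + 9) - 70)²)²/(4*((√42 + 9) - 70)²)) = -15570*1/20317 + 39914/(-3 + (5 + ((9 + √42) - 70) + 2*((9 + √42) - 70)²)²/(4*((9 + √42) - 70)²)) = -15570/20317 + 39914/(-3 + (5 + (-61 + √42) + 2*(-61 + √42)²)²/(4*(-61 + √42)²)) = -15570/20317 + 39914/(-3 + (-56 + √42 + 2*(-61 + √42)²)²/(4*(-61 + √42)²))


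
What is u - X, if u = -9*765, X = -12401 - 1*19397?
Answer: 24913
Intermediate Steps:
X = -31798 (X = -12401 - 19397 = -31798)
u = -6885
u - X = -6885 - 1*(-31798) = -6885 + 31798 = 24913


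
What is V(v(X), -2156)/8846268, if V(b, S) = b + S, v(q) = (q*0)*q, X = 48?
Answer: -539/2211567 ≈ -0.00024372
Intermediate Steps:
v(q) = 0 (v(q) = 0*q = 0)
V(b, S) = S + b
V(v(X), -2156)/8846268 = (-2156 + 0)/8846268 = -2156*1/8846268 = -539/2211567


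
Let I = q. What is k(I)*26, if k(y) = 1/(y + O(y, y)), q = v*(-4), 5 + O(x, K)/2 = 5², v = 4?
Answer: 13/12 ≈ 1.0833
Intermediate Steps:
O(x, K) = 40 (O(x, K) = -10 + 2*5² = -10 + 2*25 = -10 + 50 = 40)
q = -16 (q = 4*(-4) = -16)
I = -16
k(y) = 1/(40 + y) (k(y) = 1/(y + 40) = 1/(40 + y))
k(I)*26 = 26/(40 - 16) = 26/24 = (1/24)*26 = 13/12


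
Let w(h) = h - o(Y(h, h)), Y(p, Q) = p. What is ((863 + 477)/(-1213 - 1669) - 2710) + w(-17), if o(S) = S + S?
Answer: -3881283/1441 ≈ -2693.5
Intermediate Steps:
o(S) = 2*S
w(h) = -h (w(h) = h - 2*h = -h)
((863 + 477)/(-1213 - 1669) - 2710) + w(-17) = ((863 + 477)/(-1213 - 1669) - 2710) - 1*(-17) = (1340/(-2882) - 2710) + 17 = (1340*(-1/2882) - 2710) + 17 = (-670/1441 - 2710) + 17 = -3905780/1441 + 17 = -3881283/1441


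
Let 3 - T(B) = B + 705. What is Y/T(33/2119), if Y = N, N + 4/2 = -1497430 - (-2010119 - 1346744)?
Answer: -3940134289/1487571 ≈ -2648.7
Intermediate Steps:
N = 1859431 (N = -2 + (-1497430 - (-2010119 - 1346744)) = -2 + (-1497430 - 1*(-3356863)) = -2 + (-1497430 + 3356863) = -2 + 1859433 = 1859431)
T(B) = -702 - B (T(B) = 3 - (B + 705) = 3 - (705 + B) = 3 + (-705 - B) = -702 - B)
Y = 1859431
Y/T(33/2119) = 1859431/(-702 - 33/2119) = 1859431/(-1487571/2119) = 1859431*(-2119/1487571) = -3940134289/1487571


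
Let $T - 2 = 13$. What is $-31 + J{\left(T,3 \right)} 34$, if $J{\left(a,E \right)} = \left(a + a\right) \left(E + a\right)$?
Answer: $18329$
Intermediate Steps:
$T = 15$ ($T = 2 + 13 = 15$)
$J{\left(a,E \right)} = 2 a \left(E + a\right)$
$-31 + J{\left(T,3 \right)} 34 = -31 + 2 \cdot 15 \left(3 + 15\right) 34 = -31 + 2 \cdot 15 \cdot 18 \cdot 34 = -31 + 540 \cdot 34 = -31 + 18360 = 18329$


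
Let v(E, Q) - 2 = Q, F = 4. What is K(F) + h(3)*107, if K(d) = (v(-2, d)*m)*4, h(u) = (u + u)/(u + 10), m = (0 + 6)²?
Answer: 11874/13 ≈ 913.38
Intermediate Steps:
v(E, Q) = 2 + Q
m = 36 (m = 6² = 36)
h(u) = 2*u/(10 + u) (h(u) = (2*u)/(10 + u) = 2*u/(10 + u))
K(d) = 288 + 144*d (K(d) = ((2 + d)*36)*4 = (72 + 36*d)*4 = 288 + 144*d)
K(F) + h(3)*107 = (288 + 144*4) + (2*3/(10 + 3))*107 = (288 + 576) + (2*3/13)*107 = 864 + (2*3*(1/13))*107 = 864 + (6/13)*107 = 864 + 642/13 = 11874/13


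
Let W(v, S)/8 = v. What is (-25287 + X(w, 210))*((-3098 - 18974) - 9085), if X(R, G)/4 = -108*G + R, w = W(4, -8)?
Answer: 3610442003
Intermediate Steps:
W(v, S) = 8*v
w = 32 (w = 8*4 = 32)
X(R, G) = -432*G + 4*R (X(R, G) = 4*(-108*G + R) = 4*(R - 108*G) = -432*G + 4*R)
(-25287 + X(w, 210))*((-3098 - 18974) - 9085) = (-25287 + (-432*210 + 4*32))*((-3098 - 18974) - 9085) = (-25287 + (-90720 + 128))*(-22072 - 9085) = (-25287 - 90592)*(-31157) = -115879*(-31157) = 3610442003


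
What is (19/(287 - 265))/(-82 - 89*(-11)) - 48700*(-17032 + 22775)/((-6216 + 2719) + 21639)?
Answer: -2759642842351/179007114 ≈ -15416.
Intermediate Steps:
(19/(287 - 265))/(-82 - 89*(-11)) - 48700*(-17032 + 22775)/((-6216 + 2719) + 21639) = (19/22)/(-82 + 979) - 48700*5743/(-3497 + 21639) = ((1/22)*19)/897 - 48700/(18142*(1/5743)) = (19/22)*(1/897) - 48700/18142/5743 = 19/19734 - 48700*5743/18142 = 19/19734 - 139842050/9071 = -2759642842351/179007114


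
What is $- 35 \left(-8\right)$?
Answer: $280$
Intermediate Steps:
$- 35 \left(-8\right) = \left(-1\right) \left(-280\right) = 280$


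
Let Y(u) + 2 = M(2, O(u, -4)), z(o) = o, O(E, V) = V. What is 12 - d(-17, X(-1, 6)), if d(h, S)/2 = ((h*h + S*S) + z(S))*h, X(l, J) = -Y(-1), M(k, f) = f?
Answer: 11266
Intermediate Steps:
Y(u) = -6 (Y(u) = -2 - 4 = -6)
X(l, J) = 6 (X(l, J) = -1*(-6) = 6)
d(h, S) = 2*h*(S + S² + h²) (d(h, S) = 2*(((h*h + S*S) + S)*h) = 2*(((h² + S²) + S)*h) = 2*(((S² + h²) + S)*h) = 2*((S + S² + h²)*h) = 2*(h*(S + S² + h²)) = 2*h*(S + S² + h²))
12 - d(-17, X(-1, 6)) = 12 - 2*(-17)*(6 + 6² + (-17)²) = 12 - 2*(-17)*(6 + 36 + 289) = 12 - 2*(-17)*331 = 12 - 1*(-11254) = 12 + 11254 = 11266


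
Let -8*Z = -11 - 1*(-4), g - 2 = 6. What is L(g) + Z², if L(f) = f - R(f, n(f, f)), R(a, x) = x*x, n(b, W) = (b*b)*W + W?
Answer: -17305039/64 ≈ -2.7039e+5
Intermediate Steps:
g = 8 (g = 2 + 6 = 8)
n(b, W) = W + W*b² (n(b, W) = b²*W + W = W*b² + W = W + W*b²)
R(a, x) = x²
Z = 7/8 (Z = -(-11 - 1*(-4))/8 = -(-11 + 4)/8 = -⅛*(-7) = 7/8 ≈ 0.87500)
L(f) = f - f²*(1 + f²)² (L(f) = f - (f*(1 + f²))² = f - f²*(1 + f²)²)
L(g) + Z² = 8*(1 - 1*8*(1 + 8²)²) + (7/8)² = 8*(1 - 1*8*(1 + 64)²) + 49/64 = 8*(1 - 1*8*65²) + 49/64 = 8*(1 - 1*8*4225) + 49/64 = 8*(1 - 33800) + 49/64 = 8*(-33799) + 49/64 = -270392 + 49/64 = -17305039/64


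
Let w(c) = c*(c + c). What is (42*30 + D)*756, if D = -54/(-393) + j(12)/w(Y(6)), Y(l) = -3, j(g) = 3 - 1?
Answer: 124809972/131 ≈ 9.5275e+5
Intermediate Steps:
j(g) = 2
w(c) = 2*c² (w(c) = c*(2*c) = 2*c²)
D = 293/1179 (D = -54/(-393) + 2/((2*(-3)²)) = -54*(-1/393) + 2/((2*9)) = 18/131 + 2/18 = 18/131 + 2*(1/18) = 18/131 + ⅑ = 293/1179 ≈ 0.24852)
(42*30 + D)*756 = (42*30 + 293/1179)*756 = (1260 + 293/1179)*756 = (1485833/1179)*756 = 124809972/131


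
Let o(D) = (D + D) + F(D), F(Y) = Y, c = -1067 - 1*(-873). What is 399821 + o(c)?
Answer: 399239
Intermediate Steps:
c = -194 (c = -1067 + 873 = -194)
o(D) = 3*D (o(D) = (D + D) + D = 2*D + D = 3*D)
399821 + o(c) = 399821 + 3*(-194) = 399821 - 582 = 399239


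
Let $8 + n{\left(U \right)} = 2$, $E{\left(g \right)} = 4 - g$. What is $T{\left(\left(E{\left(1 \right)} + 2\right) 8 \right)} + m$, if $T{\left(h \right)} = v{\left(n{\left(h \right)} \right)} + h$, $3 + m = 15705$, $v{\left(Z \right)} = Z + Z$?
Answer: $15730$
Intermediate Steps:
$n{\left(U \right)} = -6$ ($n{\left(U \right)} = -8 + 2 = -6$)
$v{\left(Z \right)} = 2 Z$
$m = 15702$ ($m = -3 + 15705 = 15702$)
$T{\left(h \right)} = -12 + h$ ($T{\left(h \right)} = 2 \left(-6\right) + h = -12 + h$)
$T{\left(\left(E{\left(1 \right)} + 2\right) 8 \right)} + m = \left(-12 + \left(\left(4 - 1\right) + 2\right) 8\right) + 15702 = \left(-12 + \left(3 + 2\right) 8\right) + 15702 = \left(-12 + 5 \cdot 8\right) + 15702 = \left(-12 + 40\right) + 15702 = 28 + 15702 = 15730$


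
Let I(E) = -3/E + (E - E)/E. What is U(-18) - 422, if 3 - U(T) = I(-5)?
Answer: -2098/5 ≈ -419.60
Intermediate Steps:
I(E) = -3/E (I(E) = -3/E + 0/E = -3/E + 0 = -3/E)
U(T) = 12/5 (U(T) = 3 - (-3)/(-5) = 3 - (-3)*(-1)/5 = 3 - 1*⅗ = 3 - ⅗ = 12/5)
U(-18) - 422 = 12/5 - 422 = -2098/5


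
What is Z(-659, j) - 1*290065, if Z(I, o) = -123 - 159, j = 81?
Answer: -290347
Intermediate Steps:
Z(I, o) = -282
Z(-659, j) - 1*290065 = -282 - 1*290065 = -282 - 290065 = -290347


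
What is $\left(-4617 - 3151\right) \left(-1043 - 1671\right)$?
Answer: $21082352$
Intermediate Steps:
$\left(-4617 - 3151\right) \left(-1043 - 1671\right) = \left(-7768\right) \left(-2714\right) = 21082352$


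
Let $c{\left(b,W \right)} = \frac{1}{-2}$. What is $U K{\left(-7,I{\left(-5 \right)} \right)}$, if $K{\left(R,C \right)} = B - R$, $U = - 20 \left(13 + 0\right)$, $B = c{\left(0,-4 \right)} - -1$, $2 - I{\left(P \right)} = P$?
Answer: $-1950$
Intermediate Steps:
$c{\left(b,W \right)} = - \frac{1}{2}$
$I{\left(P \right)} = 2 - P$
$B = \frac{1}{2}$ ($B = - \frac{1}{2} - -1 = - \frac{1}{2} + 1 = \frac{1}{2} \approx 0.5$)
$U = -260$ ($U = \left(-20\right) 13 = -260$)
$K{\left(R,C \right)} = \frac{1}{2} - R$
$U K{\left(-7,I{\left(-5 \right)} \right)} = - 260 \left(\frac{1}{2} - -7\right) = - 260 \left(\frac{1}{2} + 7\right) = \left(-260\right) \frac{15}{2} = -1950$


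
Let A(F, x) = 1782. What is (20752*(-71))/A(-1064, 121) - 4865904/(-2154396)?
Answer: -131899949596/159963903 ≈ -824.56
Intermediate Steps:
(20752*(-71))/A(-1064, 121) - 4865904/(-2154396) = (20752*(-71))/1782 - 4865904/(-2154396) = -1473392*1/1782 - 4865904*(-1/2154396) = -736696/891 + 405492/179533 = -131899949596/159963903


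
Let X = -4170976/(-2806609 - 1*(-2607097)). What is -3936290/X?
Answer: -49083568155/260686 ≈ -1.8829e+5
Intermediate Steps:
X = 521372/24939 (X = -4170976/(-2806609 + 2607097) = -4170976/(-199512) = -4170976*(-1/199512) = 521372/24939 ≈ 20.906)
-3936290/X = -3936290/521372/24939 = -3936290*24939/521372 = -49083568155/260686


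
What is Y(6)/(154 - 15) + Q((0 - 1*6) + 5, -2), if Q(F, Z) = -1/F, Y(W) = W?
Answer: 145/139 ≈ 1.0432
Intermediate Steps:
Y(6)/(154 - 15) + Q((0 - 1*6) + 5, -2) = 6/(154 - 15) - 1/((0 - 1*6) + 5) = 6/139 - 1/((0 - 6) + 5) = 6*(1/139) - 1/(-6 + 5) = 6/139 - 1/(-1) = 6/139 - 1*(-1) = 6/139 + 1 = 145/139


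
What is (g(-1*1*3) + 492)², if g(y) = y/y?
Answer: 243049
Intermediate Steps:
g(y) = 1
(g(-1*1*3) + 492)² = (1 + 492)² = 493² = 243049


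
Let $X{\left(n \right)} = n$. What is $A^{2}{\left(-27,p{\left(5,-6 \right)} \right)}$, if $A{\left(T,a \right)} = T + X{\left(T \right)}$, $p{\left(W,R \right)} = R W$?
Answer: $2916$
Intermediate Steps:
$A{\left(T,a \right)} = 2 T$ ($A{\left(T,a \right)} = T + T = 2 T$)
$A^{2}{\left(-27,p{\left(5,-6 \right)} \right)} = \left(2 \left(-27\right)\right)^{2} = \left(-54\right)^{2} = 2916$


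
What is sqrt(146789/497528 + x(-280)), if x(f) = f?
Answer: 3*I*sqrt(1923236649498)/248764 ≈ 16.724*I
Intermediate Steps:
sqrt(146789/497528 + x(-280)) = sqrt(146789/497528 - 280) = sqrt(-139161051/497528) = 3*I*sqrt(1923236649498)/248764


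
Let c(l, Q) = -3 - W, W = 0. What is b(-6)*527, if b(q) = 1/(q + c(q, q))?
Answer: -527/9 ≈ -58.556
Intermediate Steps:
c(l, Q) = -3 (c(l, Q) = -3 - 1*0 = -3 + 0 = -3)
b(q) = 1/(-3 + q) (b(q) = 1/(q - 3) = 1/(-3 + q))
b(-6)*527 = 527/(-3 - 6) = 527/(-9) = -1/9*527 = -527/9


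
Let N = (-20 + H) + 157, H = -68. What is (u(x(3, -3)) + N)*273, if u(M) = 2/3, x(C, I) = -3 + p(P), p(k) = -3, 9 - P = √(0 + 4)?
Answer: 19019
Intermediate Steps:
P = 7 (P = 9 - √(0 + 4) = 9 - √4 = 9 - 1*2 = 9 - 2 = 7)
x(C, I) = -6 (x(C, I) = -3 - 3 = -6)
u(M) = ⅔ (u(M) = 2*(⅓) = ⅔)
N = 69 (N = (-20 - 68) + 157 = -88 + 157 = 69)
(u(x(3, -3)) + N)*273 = (⅔ + 69)*273 = (209/3)*273 = 19019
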